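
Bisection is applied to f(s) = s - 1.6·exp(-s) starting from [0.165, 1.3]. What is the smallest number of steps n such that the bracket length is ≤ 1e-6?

Initial width b − a = 1.3 − 0.165 = 1.135000.
After n steps the width is (b−a)/2^n; need (b−a)/2^n ≤ 1e-6.
So n ≥ log₂(1.135000/1e-6) = log₂(1135000.0000) ≈ 20.1143.
Hence n = 21.

21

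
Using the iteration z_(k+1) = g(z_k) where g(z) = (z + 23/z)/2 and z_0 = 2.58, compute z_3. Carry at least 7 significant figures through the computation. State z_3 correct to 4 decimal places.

z_1 = g(2.580000) = 5.747364
z_2 = g(5.747364) = 4.874599
z_3 = g(4.874599) = 4.796468

4.7965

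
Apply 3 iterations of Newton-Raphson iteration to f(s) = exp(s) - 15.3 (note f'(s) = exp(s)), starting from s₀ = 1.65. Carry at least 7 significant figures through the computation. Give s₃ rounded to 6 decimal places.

Newton update: s ← s − f(s)/f'(s).
s_0 = 1.650000: f = -10.093020, f' = 5.206980 → s_1 = 1.650000 - (-10.093020)/(5.206980) = 3.588364
s_1 = 3.588364: f = 20.874831, f' = 36.174831 → s_2 = 3.588364 - (20.874831)/(36.174831) = 3.011310
s_2 = 3.011310: f = 5.013986, f' = 20.313986 → s_3 = 3.011310 - (5.013986)/(20.313986) = 2.764485

2.764485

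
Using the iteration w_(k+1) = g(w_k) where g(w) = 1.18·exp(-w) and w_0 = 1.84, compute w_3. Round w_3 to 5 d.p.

0.44360

w_1 = g(1.840000) = 0.187405
w_2 = g(0.187405) = 0.978348
w_3 = g(0.978348) = 0.443599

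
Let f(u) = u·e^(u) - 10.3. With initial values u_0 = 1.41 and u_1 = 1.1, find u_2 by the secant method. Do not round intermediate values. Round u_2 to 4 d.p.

1.9777

f(u_0) = -4.524703, f(u_1) = -6.995417
u_2 = 1.100000 - (-6.995417)·(1.100000 - 1.410000)/(-6.995417 - (-4.524703)) = 1.977713; f(u_2) = 3.991355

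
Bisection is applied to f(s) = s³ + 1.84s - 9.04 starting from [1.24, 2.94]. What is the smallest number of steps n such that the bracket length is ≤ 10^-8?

28

Initial width b − a = 2.94 − 1.24 = 1.700000.
After n steps the width is (b−a)/2^n; need (b−a)/2^n ≤ 10^-8.
So n ≥ log₂(1.700000/10^-8) = log₂(170000000.0000) ≈ 27.3410.
Hence n = 28.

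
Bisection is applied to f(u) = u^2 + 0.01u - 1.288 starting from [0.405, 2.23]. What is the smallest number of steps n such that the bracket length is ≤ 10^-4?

15

Initial width b − a = 2.23 − 0.405 = 1.825000.
After n steps the width is (b−a)/2^n; need (b−a)/2^n ≤ 10^-4.
So n ≥ log₂(1.825000/10^-4) = log₂(18250.0000) ≈ 14.1556.
Hence n = 15.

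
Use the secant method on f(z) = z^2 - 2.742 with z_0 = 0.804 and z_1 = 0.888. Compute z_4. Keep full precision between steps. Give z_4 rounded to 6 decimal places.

1.645010

Secant update: z_(k+1) = z_k − f(z_k)·(z_k − z_(k-1))/(f(z_k) − f(z_(k-1))).
f(z_0) = -2.095584, f(z_1) = -1.953456
z_2 = 0.888000 - (-1.953456)·(0.888000 - 0.804000)/(-1.953456 - (-2.095584)) = 2.042525; f(z_2) = 1.429908
z_3 = 2.042525 - (1.429908)·(2.042525 - 0.888000)/(1.429908 - (-1.953456)) = 1.554589; f(z_3) = -0.325253
z_4 = 1.554589 - (-0.325253)·(1.554589 - 2.042525)/(-0.325253 - (1.429908)) = 1.645010; f(z_4) = -0.035944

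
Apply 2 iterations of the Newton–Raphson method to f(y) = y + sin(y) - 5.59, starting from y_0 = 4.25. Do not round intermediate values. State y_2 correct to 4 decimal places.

2.0963

f'(y) = 1 + cos(y)
y_0 = 4.250000: f = -2.234989, f' = 0.553913 → y_1 = 4.250000 - (-2.234989)/(0.553913) = 8.284914
y_1 = 8.284914: f = 3.603491, f' = 0.582282 → y_2 = 8.284914 - (3.603491)/(0.582282) = 2.096346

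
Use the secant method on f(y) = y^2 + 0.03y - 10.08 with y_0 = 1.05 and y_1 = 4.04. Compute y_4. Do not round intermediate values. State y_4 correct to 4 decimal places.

3.1628

f(y_0) = -8.946000, f(y_1) = 6.362800
y_2 = 4.040000 - (6.362800)·(4.040000 - 1.050000)/(6.362800 - (-8.946000)) = 2.797266; f(y_2) = -2.171387
y_3 = 2.797266 - (-2.171387)·(2.797266 - 4.040000)/(-2.171387 - (6.362800)) = 3.113459; f(y_3) = -0.292966
y_4 = 3.113459 - (-0.292966)·(3.113459 - 2.797266)/(-0.292966 - (-2.171387)) = 3.162774; f(y_4) = 0.018025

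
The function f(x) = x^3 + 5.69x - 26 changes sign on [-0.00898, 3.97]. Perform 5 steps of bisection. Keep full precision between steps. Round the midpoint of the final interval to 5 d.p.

f(-0.008980) = -26.051097, f(3.970000) = 59.160073 (opposite signs)
step 1: m = 1.980510, f(m) = -6.962506 < 0 → root in [1.980510, 3.970000]
step 2: m = 2.975255, f(m) = 17.266582 > 0 → root in [1.980510, 2.975255]
step 3: m = 2.477883, f(m) = 3.313106 > 0 → root in [1.980510, 2.477883]
step 4: m = 2.229196, f(m) = -2.238293 < 0 → root in [2.229196, 2.477883]
step 5: m = 2.353539, f(m) = 0.428241 > 0 → root in [2.229196, 2.353539]
Midpoint of [2.229196, 2.353539] = 2.291368

2.29137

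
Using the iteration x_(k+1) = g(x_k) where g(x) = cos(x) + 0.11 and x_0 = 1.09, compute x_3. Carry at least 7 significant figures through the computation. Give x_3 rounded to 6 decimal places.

0.691230

x_1 = g(1.090000) = 0.572485
x_2 = g(0.572485) = 0.950557
x_3 = g(0.950557) = 0.691230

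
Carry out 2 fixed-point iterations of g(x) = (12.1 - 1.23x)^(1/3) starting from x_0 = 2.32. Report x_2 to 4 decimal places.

2.1193

x_1 = g(2.320000) = 2.098896
x_2 = g(2.098896) = 2.119275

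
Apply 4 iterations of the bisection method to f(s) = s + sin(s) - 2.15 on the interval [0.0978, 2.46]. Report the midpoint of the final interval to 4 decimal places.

f(0.097800) = -1.954556, f(2.460000) = 0.940031 (opposite signs)
step 1: m = 1.278900, f(m) = 0.086600 > 0 → root in [0.097800, 1.278900]
step 2: m = 0.688350, f(m) = -0.826386 < 0 → root in [0.688350, 1.278900]
step 3: m = 0.983625, f(m) = -0.333864 < 0 → root in [0.983625, 1.278900]
step 4: m = 1.131263, f(m) = -0.113787 < 0 → root in [1.131263, 1.278900]
Midpoint of [1.131263, 1.278900] = 1.205081

1.2051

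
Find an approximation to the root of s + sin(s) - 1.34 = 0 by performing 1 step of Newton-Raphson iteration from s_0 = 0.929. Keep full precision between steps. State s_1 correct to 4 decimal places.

0.6850

f'(s) = 1 + cos(s)
s_0 = 0.929000: f = 0.390022, f' = 1.598635 → s_1 = 0.929000 - (0.390022)/(1.598635) = 0.685028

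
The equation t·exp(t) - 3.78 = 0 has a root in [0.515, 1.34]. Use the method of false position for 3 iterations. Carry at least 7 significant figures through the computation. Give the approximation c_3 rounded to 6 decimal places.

1.170188

False-position update: c = (a·f(b) − b·f(a))/(f(b) − f(a)); replace the endpoint whose sign matches f(c).
f(0.515000) = -2.918076, f(1.340000) = 1.337518
step 1: c = 1.080705, f(c) = -0.595423 < 0 → new bracket [1.080705, 1.340000]
step 2: c = 1.160579, f(c) = -0.075690 < 0 → new bracket [1.160579, 1.340000]
step 3: c = 1.170188, f(c) = -0.008953 < 0 → new bracket [1.170188, 1.340000]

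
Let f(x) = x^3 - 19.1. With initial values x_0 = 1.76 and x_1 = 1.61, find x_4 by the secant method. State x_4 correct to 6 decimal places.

f(x_0) = -13.648224, f(x_1) = -14.926719
x_2 = 1.610000 - (-14.926719)·(1.610000 - 1.760000)/(-14.926719 - (-13.648224)) = 3.361284; f(x_2) = 18.876560
x_3 = 3.361284 - (18.876560)·(3.361284 - 1.610000)/(18.876560 - (-14.926719)) = 2.383325; f(x_3) = -5.562145
x_4 = 2.383325 - (-5.562145)·(2.383325 - 3.361284)/(-5.562145 - (18.876560)) = 2.605904; f(x_4) = -1.403987

2.605904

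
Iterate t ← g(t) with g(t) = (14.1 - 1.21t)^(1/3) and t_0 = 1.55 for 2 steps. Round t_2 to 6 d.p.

t_1 = g(1.550000) = 2.303617
t_2 = g(2.303617) = 2.244852

2.244852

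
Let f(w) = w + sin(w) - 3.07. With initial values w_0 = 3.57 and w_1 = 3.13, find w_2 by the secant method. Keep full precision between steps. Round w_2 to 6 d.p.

0.704074

f(w_0) = 0.084577, f(w_1) = 0.071592
w_2 = 3.130000 - (0.071592)·(3.130000 - 3.570000)/(0.071592 - (0.084577)) = 0.704074; f(w_2) = -1.718599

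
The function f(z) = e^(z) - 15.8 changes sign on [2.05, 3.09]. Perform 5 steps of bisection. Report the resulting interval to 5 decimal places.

[2.73250, 2.76500]

f(2.050000) = -8.032099, f(3.090000) = 6.177078 (opposite signs)
step 1: m = 2.570000, f(m) = -2.734176 < 0 → root in [2.570000, 3.090000]
step 2: m = 2.830000, f(m) = 1.145461 > 0 → root in [2.570000, 2.830000]
step 3: m = 2.700000, f(m) = -0.920268 < 0 → root in [2.700000, 2.830000]
step 4: m = 2.765000, f(m) = 0.079040 > 0 → root in [2.700000, 2.765000]
step 5: m = 2.732500, f(m) = -0.428733 < 0 → root in [2.732500, 2.765000]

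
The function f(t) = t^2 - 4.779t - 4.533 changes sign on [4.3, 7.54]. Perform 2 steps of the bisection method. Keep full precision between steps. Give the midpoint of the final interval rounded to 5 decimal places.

5.51500

f(4.300000) = -6.592700, f(7.540000) = 16.284940 (opposite signs)
step 1: m = 5.920000, f(m) = 2.221720 > 0 → root in [4.300000, 5.920000]
step 2: m = 5.110000, f(m) = -2.841590 < 0 → root in [5.110000, 5.920000]
Midpoint of [5.110000, 5.920000] = 5.515000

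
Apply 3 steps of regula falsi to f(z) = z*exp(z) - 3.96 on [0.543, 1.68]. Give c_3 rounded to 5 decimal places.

1.17407

f(0.543000) = -3.025409, f(1.680000) = 5.054134
step 1: c = 0.968753, f(c) = -1.407668 < 0 → new bracket [0.968753, 1.680000]
step 2: c = 1.123694, f(c) = -0.503295 < 0 → new bracket [1.123694, 1.680000]
step 3: c = 1.174075, f(c) = -0.161695 < 0 → new bracket [1.174075, 1.680000]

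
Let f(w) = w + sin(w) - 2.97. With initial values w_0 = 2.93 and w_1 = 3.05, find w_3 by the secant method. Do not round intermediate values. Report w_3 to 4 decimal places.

2.8670

f(w_0) = 0.170017, f(w_1) = 0.171465
w_2 = 3.050000 - (0.171465)·(3.050000 - 2.930000)/(0.171465 - (0.170017)) = -11.166227; f(w_2) = -13.150753
w_3 = -11.166227 - (-13.150753)·(-11.166227 - 3.050000)/(-13.150753 - (0.171465)) = 2.867029; f(w_3) = 0.168156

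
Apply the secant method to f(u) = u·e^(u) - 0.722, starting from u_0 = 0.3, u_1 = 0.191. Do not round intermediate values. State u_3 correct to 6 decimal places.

f(u_0) = -0.317042, f(u_1) = -0.490802
u_2 = 0.191000 - (-0.490802)·(0.191000 - 0.300000)/(-0.490802 - (-0.317042)) = 0.498881; f(u_2) = 0.099597
u_3 = 0.498881 - (0.099597)·(0.498881 - 0.191000)/(0.099597 - (-0.490802)) = 0.446944; f(u_3) = -0.023192

0.446944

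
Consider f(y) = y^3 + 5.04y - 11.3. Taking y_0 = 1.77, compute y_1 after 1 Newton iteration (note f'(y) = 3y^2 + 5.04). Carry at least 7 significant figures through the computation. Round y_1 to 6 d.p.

1.550726

Newton update: y ← y − f(y)/f'(y).
y_0 = 1.770000: f = 3.166033, f' = 14.438700 → y_1 = 1.770000 - (3.166033)/(14.438700) = 1.550726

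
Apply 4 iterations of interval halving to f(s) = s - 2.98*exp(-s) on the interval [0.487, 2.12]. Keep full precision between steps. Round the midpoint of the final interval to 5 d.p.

f(0.487000) = -1.344112, f(2.120000) = 1.762306 (opposite signs)
step 1: m = 1.303500, f(m) = 0.494193 > 0 → root in [0.487000, 1.303500]
step 2: m = 0.895250, f(m) = -0.322096 < 0 → root in [0.895250, 1.303500]
step 3: m = 1.099375, f(m) = 0.106799 > 0 → root in [0.895250, 1.099375]
step 4: m = 0.997313, f(m) = -0.101918 < 0 → root in [0.997313, 1.099375]
Midpoint of [0.997313, 1.099375] = 1.048344

1.04834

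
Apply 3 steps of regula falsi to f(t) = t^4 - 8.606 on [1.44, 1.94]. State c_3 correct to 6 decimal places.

1.710992

f(1.440000) = -4.306183, f(1.940000) = 5.558685
step 1: c = 1.658259, f(c) = -1.044483 < 0 → new bracket [1.658259, 1.940000]
step 2: c = 1.702824, f(c) = -0.198262 < 0 → new bracket [1.702824, 1.940000]
step 3: c = 1.710992, f(c) = -0.035778 < 0 → new bracket [1.710992, 1.940000]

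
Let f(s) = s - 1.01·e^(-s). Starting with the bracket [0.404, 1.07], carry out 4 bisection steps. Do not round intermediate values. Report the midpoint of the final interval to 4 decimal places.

0.5913

f(0.404000) = -0.270321, f(1.070000) = 0.723561 (opposite signs)
step 1: m = 0.737000, f(m) = 0.253667 > 0 → root in [0.404000, 0.737000]
step 2: m = 0.570500, f(m) = -0.000395 < 0 → root in [0.570500, 0.737000]
step 3: m = 0.653750, f(m) = 0.128457 > 0 → root in [0.570500, 0.653750]
step 4: m = 0.612125, f(m) = 0.064506 > 0 → root in [0.570500, 0.612125]
Midpoint of [0.570500, 0.612125] = 0.591313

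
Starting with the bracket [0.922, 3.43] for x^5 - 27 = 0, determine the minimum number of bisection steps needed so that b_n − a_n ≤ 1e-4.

15

Initial width b − a = 3.43 − 0.922 = 2.508000.
After n steps the width is (b−a)/2^n; need (b−a)/2^n ≤ 1e-4.
So n ≥ log₂(2.508000/1e-4) = log₂(25080.0000) ≈ 14.6142.
Hence n = 15.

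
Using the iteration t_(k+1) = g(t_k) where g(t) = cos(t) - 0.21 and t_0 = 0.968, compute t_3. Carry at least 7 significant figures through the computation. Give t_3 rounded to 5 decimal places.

t_1 = g(0.968000) = 0.356948
t_2 = g(0.356948) = 0.726968
t_3 = g(0.726968) = 0.537193

0.53719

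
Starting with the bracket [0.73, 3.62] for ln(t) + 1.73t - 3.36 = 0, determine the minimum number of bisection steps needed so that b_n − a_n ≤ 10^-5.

19

Initial width b − a = 3.62 − 0.73 = 2.890000.
After n steps the width is (b−a)/2^n; need (b−a)/2^n ≤ 10^-5.
So n ≥ log₂(2.890000/10^-5) = log₂(289000.0000) ≈ 18.1407.
Hence n = 19.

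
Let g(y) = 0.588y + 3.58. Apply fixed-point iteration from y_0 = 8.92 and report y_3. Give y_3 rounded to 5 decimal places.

8.73622

y_1 = g(8.920000) = 8.824960
y_2 = g(8.824960) = 8.769076
y_3 = g(8.769076) = 8.736217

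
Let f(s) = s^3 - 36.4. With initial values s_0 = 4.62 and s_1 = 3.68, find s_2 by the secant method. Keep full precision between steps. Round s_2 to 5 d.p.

3.42106

f(s_0) = 62.211128, f(s_1) = 13.436032
s_2 = 3.680000 - (13.436032)·(3.680000 - 4.620000)/(13.436032 - (62.211128)) = 3.421059; f(s_2) = 3.638860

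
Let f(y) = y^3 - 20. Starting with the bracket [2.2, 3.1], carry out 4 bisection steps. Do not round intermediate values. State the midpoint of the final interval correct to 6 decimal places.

2.734375

f(2.200000) = -9.352000, f(3.100000) = 9.791000 (opposite signs)
step 1: m = 2.650000, f(m) = -1.390375 < 0 → root in [2.650000, 3.100000]
step 2: m = 2.875000, f(m) = 3.763672 > 0 → root in [2.650000, 2.875000]
step 3: m = 2.762500, f(m) = 1.081760 > 0 → root in [2.650000, 2.762500]
step 4: m = 2.706250, f(m) = -0.179996 < 0 → root in [2.706250, 2.762500]
Midpoint of [2.706250, 2.762500] = 2.734375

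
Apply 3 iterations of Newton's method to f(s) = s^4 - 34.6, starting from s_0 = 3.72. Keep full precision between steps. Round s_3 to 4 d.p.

f'(s) = 4s^3
s_0 = 3.720000: f = 156.901315, f' = 205.915392 → s_1 = 3.720000 - (156.901315)/(205.915392) = 2.958030
s_1 = 2.958030: f = 41.961494, f' = 103.530376 → s_2 = 2.958030 - (41.961494)/(103.530376) = 2.552724
s_2 = 2.552724: f = 7.863471, f' = 66.538286 → s_3 = 2.552724 - (7.863471)/(66.538286) = 2.434544

2.4345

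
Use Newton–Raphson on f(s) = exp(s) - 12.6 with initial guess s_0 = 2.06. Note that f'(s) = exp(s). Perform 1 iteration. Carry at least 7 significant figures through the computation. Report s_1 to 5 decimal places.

2.66592

s_0 = 2.060000: f = -4.754030, f' = 7.845970 → s_1 = 2.060000 - (-4.754030)/(7.845970) = 2.665920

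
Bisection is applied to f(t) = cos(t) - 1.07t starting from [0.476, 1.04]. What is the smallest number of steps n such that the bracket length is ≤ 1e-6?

Initial width b − a = 1.04 − 0.476 = 0.564000.
After n steps the width is (b−a)/2^n; need (b−a)/2^n ≤ 1e-6.
So n ≥ log₂(0.564000/1e-6) = log₂(564000.0000) ≈ 19.1053.
Hence n = 20.

20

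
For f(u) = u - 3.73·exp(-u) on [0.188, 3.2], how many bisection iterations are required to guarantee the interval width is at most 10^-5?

19

Initial width b − a = 3.2 − 0.188 = 3.012000.
After n steps the width is (b−a)/2^n; need (b−a)/2^n ≤ 10^-5.
So n ≥ log₂(3.012000/10^-5) = log₂(301200.0000) ≈ 18.2004.
Hence n = 19.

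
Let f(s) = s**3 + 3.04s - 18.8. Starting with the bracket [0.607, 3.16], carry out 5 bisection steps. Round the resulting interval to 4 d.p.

[2.2026, 2.2824]

f(0.607000) = -16.731071, f(3.160000) = 22.360896 (opposite signs)
step 1: m = 1.883500, f(m) = -6.392308 < 0 → root in [1.883500, 3.160000]
step 2: m = 2.521750, f(m) = 4.902491 > 0 → root in [1.883500, 2.521750]
step 3: m = 2.202625, f(m) = -1.417860 < 0 → root in [2.202625, 2.521750]
step 4: m = 2.362188, f(m) = 1.561890 > 0 → root in [2.202625, 2.362188]
step 5: m = 2.282406, f(m) = 0.028433 > 0 → root in [2.202625, 2.282406]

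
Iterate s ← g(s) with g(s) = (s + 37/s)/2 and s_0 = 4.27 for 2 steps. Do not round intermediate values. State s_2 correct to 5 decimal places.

s_1 = g(4.270000) = 6.467553
s_2 = g(6.467553) = 6.094209

6.09421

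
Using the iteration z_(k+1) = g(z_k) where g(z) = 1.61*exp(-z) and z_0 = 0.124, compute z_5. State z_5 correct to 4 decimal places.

0.9380

z_1 = g(0.124000) = 1.422242
z_2 = g(1.422242) = 0.388288
z_3 = g(0.388288) = 1.091929
z_4 = g(1.091929) = 0.540265
z_5 = g(0.540265) = 0.937976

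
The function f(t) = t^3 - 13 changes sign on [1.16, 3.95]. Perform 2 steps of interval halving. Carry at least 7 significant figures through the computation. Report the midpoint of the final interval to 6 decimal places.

2.206250

f(1.160000) = -11.439104, f(3.950000) = 48.629875 (opposite signs)
step 1: m = 2.555000, f(m) = 3.679104 > 0 → root in [1.160000, 2.555000]
step 2: m = 1.857500, f(m) = -6.591056 < 0 → root in [1.857500, 2.555000]
Midpoint of [1.857500, 2.555000] = 2.206250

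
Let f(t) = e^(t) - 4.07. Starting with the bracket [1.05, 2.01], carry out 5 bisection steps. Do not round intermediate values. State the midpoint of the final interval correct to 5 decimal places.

1.39500

f(1.050000) = -1.212349, f(2.010000) = 3.393317 (opposite signs)
step 1: m = 1.530000, f(m) = 0.548177 > 0 → root in [1.050000, 1.530000]
step 2: m = 1.290000, f(m) = -0.437213 < 0 → root in [1.290000, 1.530000]
step 3: m = 1.410000, f(m) = 0.025955 > 0 → root in [1.290000, 1.410000]
step 4: m = 1.350000, f(m) = -0.212574 < 0 → root in [1.350000, 1.410000]
step 5: m = 1.380000, f(m) = -0.095098 < 0 → root in [1.380000, 1.410000]
Midpoint of [1.380000, 1.410000] = 1.395000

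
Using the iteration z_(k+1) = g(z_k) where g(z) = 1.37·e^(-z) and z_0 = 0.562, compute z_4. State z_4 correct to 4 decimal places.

z_1 = g(0.562000) = 0.780993
z_2 = g(0.780993) = 0.627393
z_3 = g(0.627393) = 0.731555
z_4 = g(0.731555) = 0.659189

0.6592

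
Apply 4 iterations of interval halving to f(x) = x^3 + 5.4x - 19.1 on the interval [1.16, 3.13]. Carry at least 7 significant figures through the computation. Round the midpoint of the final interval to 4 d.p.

1.9603

f(1.160000) = -11.275104, f(3.130000) = 28.466297 (opposite signs)
step 1: m = 2.145000, f(m) = 2.352199 > 0 → root in [1.160000, 2.145000]
step 2: m = 1.652500, f(m) = -5.663925 < 0 → root in [1.652500, 2.145000]
step 3: m = 1.898750, f(m) = -2.001279 < 0 → root in [1.898750, 2.145000]
step 4: m = 2.021875, f(m) = 0.083507 > 0 → root in [1.898750, 2.021875]
Midpoint of [1.898750, 2.021875] = 1.960313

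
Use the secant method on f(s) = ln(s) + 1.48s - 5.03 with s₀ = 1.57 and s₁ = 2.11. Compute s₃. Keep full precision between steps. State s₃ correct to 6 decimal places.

2.721012

f(s_0) = -2.255324, f(s_1) = -1.160512
s_2 = 2.110000 - (-1.160512)·(2.110000 - 1.570000)/(-1.160512 - (-2.255324)) = 2.682405; f(s_2) = -0.073326
s_3 = 2.682405 - (-0.073326)·(2.682405 - 2.110000)/(-0.073326 - (-1.160512)) = 2.721012; f(s_3) = -0.001899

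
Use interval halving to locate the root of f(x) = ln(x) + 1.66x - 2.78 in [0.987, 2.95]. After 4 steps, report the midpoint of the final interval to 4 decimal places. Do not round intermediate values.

1.4164

f(0.987000) = -1.154665, f(2.950000) = 3.198805 (opposite signs)
step 1: m = 1.968500, f(m) = 1.164982 > 0 → root in [0.987000, 1.968500]
step 2: m = 1.477750, f(m) = 0.063586 > 0 → root in [0.987000, 1.477750]
step 3: m = 1.232375, f(m) = -0.525314 < 0 → root in [1.232375, 1.477750]
step 4: m = 1.355063, f(m) = -0.226749 < 0 → root in [1.355063, 1.477750]
Midpoint of [1.355063, 1.477750] = 1.416406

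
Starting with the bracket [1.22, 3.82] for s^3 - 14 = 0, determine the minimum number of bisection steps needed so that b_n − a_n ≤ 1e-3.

Initial width b − a = 3.82 − 1.22 = 2.600000.
After n steps the width is (b−a)/2^n; need (b−a)/2^n ≤ 1e-3.
So n ≥ log₂(2.600000/1e-3) = log₂(2600.0000) ≈ 11.3443.
Hence n = 12.

12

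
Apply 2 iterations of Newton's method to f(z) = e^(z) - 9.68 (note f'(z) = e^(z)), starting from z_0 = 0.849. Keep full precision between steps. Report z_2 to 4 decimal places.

3.1695

Newton update: z ← z − f(z)/f'(z).
z_0 = 0.849000: f = -7.342692, f' = 2.337308 → z_1 = 0.849000 - (-7.342692)/(2.337308) = 3.990516
z_1 = 3.990516: f = 44.402788, f' = 54.082788 → z_2 = 3.990516 - (44.402788)/(54.082788) = 3.169501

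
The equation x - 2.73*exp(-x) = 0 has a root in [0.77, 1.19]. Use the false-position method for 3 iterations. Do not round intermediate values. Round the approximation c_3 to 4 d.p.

f(0.770000) = -0.494026, f(1.190000) = 0.359476
step 1: c = 1.013105, f(c) = 0.021870 > 0 → new bracket [0.770000, 1.013105]
step 2: c = 1.002799, f(c) = 0.001296 > 0 → new bracket [0.770000, 1.002799]
step 3: c = 1.002190, f(c) = 0.000077 > 0 → new bracket [0.770000, 1.002190]

1.0022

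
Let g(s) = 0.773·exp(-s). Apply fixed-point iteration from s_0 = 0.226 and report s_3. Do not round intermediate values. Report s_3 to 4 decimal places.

s_1 = g(0.226000) = 0.616636
s_2 = g(0.616636) = 0.417232
s_3 = g(0.417232) = 0.509305

0.5093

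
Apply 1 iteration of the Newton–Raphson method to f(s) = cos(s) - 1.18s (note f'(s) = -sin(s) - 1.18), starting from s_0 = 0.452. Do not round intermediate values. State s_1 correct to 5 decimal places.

0.67851

s_0 = 0.452000: f = 0.366215, f' = -1.616766 → s_1 = 0.452000 - (0.366215)/(-1.616766) = 0.678511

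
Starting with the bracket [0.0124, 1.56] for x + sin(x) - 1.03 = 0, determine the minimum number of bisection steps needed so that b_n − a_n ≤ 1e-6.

21

Initial width b − a = 1.56 − 0.0124 = 1.547600.
After n steps the width is (b−a)/2^n; need (b−a)/2^n ≤ 1e-6.
So n ≥ log₂(1.547600/1e-6) = log₂(1547600.0000) ≈ 20.5616.
Hence n = 21.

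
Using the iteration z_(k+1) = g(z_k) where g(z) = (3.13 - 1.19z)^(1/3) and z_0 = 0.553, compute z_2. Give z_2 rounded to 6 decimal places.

1.150029

z_1 = g(0.553000) = 1.352110
z_2 = g(1.352110) = 1.150029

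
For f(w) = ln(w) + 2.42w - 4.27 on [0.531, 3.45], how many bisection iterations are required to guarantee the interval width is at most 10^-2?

Initial width b − a = 3.45 − 0.531 = 2.919000.
After n steps the width is (b−a)/2^n; need (b−a)/2^n ≤ 10^-2.
So n ≥ log₂(2.919000/10^-2) = log₂(291.9000) ≈ 8.1893.
Hence n = 9.

9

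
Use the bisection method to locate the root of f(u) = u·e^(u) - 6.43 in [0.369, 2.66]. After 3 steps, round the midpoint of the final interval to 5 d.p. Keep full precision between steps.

1.37131

f(0.369000) = -5.896320, f(2.660000) = 31.598129 (opposite signs)
step 1: m = 1.514500, f(m) = 0.456654 > 0 → root in [0.369000, 1.514500]
step 2: m = 0.941750, f(m) = -4.014915 < 0 → root in [0.941750, 1.514500]
step 3: m = 1.228125, f(m) = -2.236173 < 0 → root in [1.228125, 1.514500]
Midpoint of [1.228125, 1.514500] = 1.371312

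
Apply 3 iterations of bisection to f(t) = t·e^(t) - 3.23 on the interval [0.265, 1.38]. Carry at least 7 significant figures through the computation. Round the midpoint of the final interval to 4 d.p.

f(0.265000) = -2.884591, f(1.380000) = 2.255364 (opposite signs)
step 1: m = 0.822500, f(m) = -1.357839 < 0 → root in [0.822500, 1.380000]
step 2: m = 1.101250, f(m) = 0.082476 > 0 → root in [0.822500, 1.101250]
step 3: m = 0.961875, f(m) = -0.713160 < 0 → root in [0.961875, 1.101250]
Midpoint of [0.961875, 1.101250] = 1.031562

1.0316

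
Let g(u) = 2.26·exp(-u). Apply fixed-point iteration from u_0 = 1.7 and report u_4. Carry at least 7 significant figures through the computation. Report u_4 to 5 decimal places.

u_1 = g(1.700000) = 0.412865
u_2 = g(0.412865) = 1.495559
u_3 = g(1.495559) = 0.506519
u_4 = g(0.506519) = 1.361853

1.36185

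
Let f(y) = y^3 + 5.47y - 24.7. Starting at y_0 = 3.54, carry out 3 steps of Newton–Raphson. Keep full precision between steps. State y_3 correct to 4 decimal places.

f'(y) = 3y^2 + 5.47
y_0 = 3.540000: f = 39.025664, f' = 43.064800 → y_1 = 3.540000 - (39.025664)/(43.064800) = 2.633792
y_1 = 2.633792: f = 7.977091, f' = 26.280582 → y_2 = 2.633792 - (7.977091)/(26.280582) = 2.330257
y_2 = 2.330257: f = 0.700018, f' = 21.760286 → y_3 = 2.330257 - (0.700018)/(21.760286) = 2.298087

2.2981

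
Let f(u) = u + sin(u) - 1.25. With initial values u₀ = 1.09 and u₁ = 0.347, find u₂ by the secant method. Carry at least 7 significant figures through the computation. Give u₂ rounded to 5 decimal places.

f(u_0) = 0.726627, f(u_1) = -0.562922
u_2 = 0.347000 - (-0.562922)·(0.347000 - 1.090000)/(-0.562922 - (0.726627)) = 0.671339; f(u_2) = 0.043374

0.67134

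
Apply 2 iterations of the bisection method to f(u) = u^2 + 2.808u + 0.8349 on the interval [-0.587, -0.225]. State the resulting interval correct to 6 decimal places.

f(-0.587000) = -0.468827, f(-0.225000) = 0.253725 (opposite signs)
step 1: m = -0.406000, f(m) = -0.140312 < 0 → root in [-0.406000, -0.225000]
step 2: m = -0.315500, f(m) = 0.048516 > 0 → root in [-0.406000, -0.315500]

[-0.406000, -0.315500]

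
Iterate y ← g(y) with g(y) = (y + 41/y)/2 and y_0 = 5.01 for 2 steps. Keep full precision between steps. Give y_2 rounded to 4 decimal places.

6.4060

y_1 = g(5.010000) = 6.596816
y_2 = g(6.596816) = 6.405968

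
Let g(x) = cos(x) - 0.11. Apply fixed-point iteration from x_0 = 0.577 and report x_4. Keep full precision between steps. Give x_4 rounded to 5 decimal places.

0.65855

x_1 = g(0.577000) = 0.728103
x_2 = g(0.728103) = 0.636438
x_3 = g(0.636438) = 0.694218
x_4 = g(0.694218) = 0.658554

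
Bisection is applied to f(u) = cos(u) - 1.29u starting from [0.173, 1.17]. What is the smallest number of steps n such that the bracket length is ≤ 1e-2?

7

Initial width b − a = 1.17 − 0.173 = 0.997000.
After n steps the width is (b−a)/2^n; need (b−a)/2^n ≤ 1e-2.
So n ≥ log₂(0.997000/1e-2) = log₂(99.7000) ≈ 6.6395.
Hence n = 7.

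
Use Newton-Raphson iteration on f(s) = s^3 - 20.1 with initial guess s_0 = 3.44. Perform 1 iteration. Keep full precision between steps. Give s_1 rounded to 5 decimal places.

f'(s) = 3s^2
s_0 = 3.440000: f = 20.607584, f' = 35.500800 → s_1 = 3.440000 - (20.607584)/(35.500800) = 2.859518

2.85952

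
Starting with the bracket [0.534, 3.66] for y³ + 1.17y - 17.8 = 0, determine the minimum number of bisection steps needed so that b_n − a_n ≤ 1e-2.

Initial width b − a = 3.66 − 0.534 = 3.126000.
After n steps the width is (b−a)/2^n; need (b−a)/2^n ≤ 1e-2.
So n ≥ log₂(3.126000/1e-2) = log₂(312.6000) ≈ 8.2882.
Hence n = 9.

9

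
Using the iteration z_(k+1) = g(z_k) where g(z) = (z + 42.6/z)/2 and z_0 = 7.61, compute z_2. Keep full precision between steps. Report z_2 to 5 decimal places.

6.52732

z_1 = g(7.610000) = 6.603949
z_2 = g(6.603949) = 6.527317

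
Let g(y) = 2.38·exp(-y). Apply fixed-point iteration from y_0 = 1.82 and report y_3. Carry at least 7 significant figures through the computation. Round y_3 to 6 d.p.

y_1 = g(1.820000) = 0.385621
y_2 = g(0.385621) = 1.618467
y_3 = g(1.618467) = 0.471722

0.471722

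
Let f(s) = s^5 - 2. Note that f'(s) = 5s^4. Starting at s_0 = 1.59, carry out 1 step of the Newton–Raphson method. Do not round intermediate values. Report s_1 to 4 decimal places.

1.3346

s_0 = 1.590000: f = 8.162150, f' = 31.956448 → s_1 = 1.590000 - (8.162150)/(31.956448) = 1.334585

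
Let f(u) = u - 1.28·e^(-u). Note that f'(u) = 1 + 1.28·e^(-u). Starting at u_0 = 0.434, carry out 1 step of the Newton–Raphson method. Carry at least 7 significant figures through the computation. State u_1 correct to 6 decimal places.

Newton update: u ← u − f(u)/f'(u).
u_0 = 0.434000: f = -0.395328, f' = 1.829328 → u_1 = 0.434000 - (-0.395328)/(1.829328) = 0.650105

0.650105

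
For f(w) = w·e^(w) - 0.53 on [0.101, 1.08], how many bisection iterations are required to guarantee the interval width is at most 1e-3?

Initial width b − a = 1.08 − 0.101 = 0.979000.
After n steps the width is (b−a)/2^n; need (b−a)/2^n ≤ 1e-3.
So n ≥ log₂(0.979000/1e-3) = log₂(979.0000) ≈ 9.9352.
Hence n = 10.

10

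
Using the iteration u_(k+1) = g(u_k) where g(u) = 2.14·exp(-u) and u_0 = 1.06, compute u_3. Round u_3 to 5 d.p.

u_1 = g(1.060000) = 0.741415
u_2 = g(0.741415) = 1.019580
u_3 = g(1.019580) = 0.771998

0.77200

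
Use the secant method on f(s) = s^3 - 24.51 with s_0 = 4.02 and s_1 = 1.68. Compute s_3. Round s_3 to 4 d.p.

3.2091

f(s_0) = 40.454808, f(s_1) = -19.768368
s_2 = 1.680000 - (-19.768368)·(1.680000 - 4.020000)/(-19.768368 - (40.454808)) = 2.448109; f(s_2) = -9.837896
s_3 = 2.448109 - (-9.837896)·(2.448109 - 1.680000)/(-9.837896 - (-19.768368)) = 3.209058; f(s_3) = 8.537047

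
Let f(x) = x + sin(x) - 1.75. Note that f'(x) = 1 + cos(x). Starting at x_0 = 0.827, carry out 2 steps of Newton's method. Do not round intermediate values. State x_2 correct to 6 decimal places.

0.941534

Newton update: x ← x − f(x)/f'(x).
x_0 = 0.827000: f = -0.187097, f' = 1.677087 → x_1 = 0.827000 - (-0.187097)/(1.677087) = 0.938560
x_1 = 0.938560: f = -0.004731, f' = 1.590950 → x_2 = 0.938560 - (-0.004731)/(1.590950) = 0.941534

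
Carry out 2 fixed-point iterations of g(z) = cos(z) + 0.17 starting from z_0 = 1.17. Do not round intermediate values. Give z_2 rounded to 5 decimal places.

z_1 = g(1.170000) = 0.560152
z_2 = g(0.560152) = 1.017175

1.01717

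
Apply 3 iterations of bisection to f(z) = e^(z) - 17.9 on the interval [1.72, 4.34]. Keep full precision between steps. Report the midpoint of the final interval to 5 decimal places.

2.86625

f(1.720000) = -12.315472, f(4.340000) = 58.807539 (opposite signs)
step 1: m = 3.030000, f(m) = 2.797233 > 0 → root in [1.720000, 3.030000]
step 2: m = 2.375000, f(m) = -7.148987 < 0 → root in [2.375000, 3.030000]
step 3: m = 2.702500, f(m) = -2.983022 < 0 → root in [2.702500, 3.030000]
Midpoint of [2.702500, 3.030000] = 2.866250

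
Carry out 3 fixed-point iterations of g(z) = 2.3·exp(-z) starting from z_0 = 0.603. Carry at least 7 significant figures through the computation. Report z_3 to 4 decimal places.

z_1 = g(0.603000) = 1.258486
z_2 = g(1.258486) = 0.653393
z_3 = g(0.653393) = 1.196638

1.1966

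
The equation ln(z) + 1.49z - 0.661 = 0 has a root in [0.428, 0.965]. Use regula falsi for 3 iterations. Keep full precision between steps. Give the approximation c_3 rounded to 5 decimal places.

0.69169

False-position update: c = (a·f(b) − b·f(a))/(f(b) − f(a)); replace the endpoint whose sign matches f(c).
f(0.428000) = -0.871912, f(0.965000) = 0.741223
step 1: c = 0.718253, f(c) = 0.078263 > 0 → new bracket [0.428000, 0.718253]
step 2: c = 0.694346, f(c) = 0.008789 > 0 → new bracket [0.428000, 0.694346]
step 3: c = 0.691687, f(c) = 0.000993 > 0 → new bracket [0.428000, 0.691687]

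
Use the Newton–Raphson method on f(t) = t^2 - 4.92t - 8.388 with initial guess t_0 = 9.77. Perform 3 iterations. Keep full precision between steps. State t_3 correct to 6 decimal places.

f'(t) = 2t - 4.92
t_0 = 9.770000: f = 38.996500, f' = 14.620000 → t_1 = 9.770000 - (38.996500)/(14.620000) = 7.102661
t_1 = 7.102661: f = 7.114699, f' = 9.285321 → t_2 = 7.102661 - (7.114699)/(9.285321) = 6.336430
t_2 = 6.336430: f = 0.587110, f' = 7.752860 → t_3 = 6.336430 - (0.587110)/(7.752860) = 6.260702

6.260702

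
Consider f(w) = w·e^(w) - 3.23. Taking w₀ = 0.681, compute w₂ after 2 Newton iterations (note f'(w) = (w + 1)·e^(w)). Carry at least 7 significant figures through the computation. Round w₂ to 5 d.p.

1.10540

Newton update: w ← w − f(w)/f'(w).
w_0 = 0.681000: f = -1.884444, f' = 3.321408 → w_1 = 0.681000 - (-1.884444)/(3.321408) = 1.248363
w_1 = 1.248363: f = 1.120089, f' = 7.834723 → w_2 = 1.248363 - (1.120089)/(7.834723) = 1.105398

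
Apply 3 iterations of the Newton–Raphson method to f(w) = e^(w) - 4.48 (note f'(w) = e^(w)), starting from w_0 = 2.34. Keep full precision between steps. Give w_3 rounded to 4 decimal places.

1.5002

w_0 = 2.340000: f = 5.901237, f' = 10.381237 → w_1 = 2.340000 - (5.901237)/(10.381237) = 1.771548
w_1 = 1.771548: f = 1.399947, f' = 5.879947 → w_2 = 1.771548 - (1.399947)/(5.879947) = 1.533459
w_2 = 1.533459: f = 0.154181, f' = 4.634181 → w_3 = 1.533459 - (0.154181)/(4.634181) = 1.500189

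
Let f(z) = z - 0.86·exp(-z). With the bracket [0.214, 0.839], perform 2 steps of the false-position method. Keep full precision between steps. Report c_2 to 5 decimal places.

f(0.214000) = -0.480320, f(0.839000) = 0.467357
step 1: c = 0.530774, f(c) = 0.024966 > 0 → new bracket [0.214000, 0.530774]
step 2: c = 0.515123, f(c) = 0.001335 > 0 → new bracket [0.214000, 0.515123]

0.51512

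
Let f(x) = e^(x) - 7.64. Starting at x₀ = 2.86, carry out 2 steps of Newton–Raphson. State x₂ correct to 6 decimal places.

f'(x) = e^(x)
x_0 = 2.860000: f = 9.821527, f' = 17.461527 → x_1 = 2.860000 - (9.821527)/(17.461527) = 2.297533
x_1 = 2.297533: f = 2.309610, f' = 9.949610 → x_2 = 2.297533 - (2.309610)/(9.949610) = 2.065403

2.065403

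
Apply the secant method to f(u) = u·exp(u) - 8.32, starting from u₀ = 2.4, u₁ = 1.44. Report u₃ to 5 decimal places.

f(u_0) = 18.135623, f(u_1) = -2.242198
u_2 = 1.440000 - (-2.242198)·(1.440000 - 2.400000)/(-2.242198 - (18.135623)) = 1.545630; f(u_2) = -1.069564
u_3 = 1.545630 - (-1.069564)·(1.545630 - 1.440000)/(-1.069564 - (-2.242198)) = 1.641976; f(u_3) = 0.161401

1.64198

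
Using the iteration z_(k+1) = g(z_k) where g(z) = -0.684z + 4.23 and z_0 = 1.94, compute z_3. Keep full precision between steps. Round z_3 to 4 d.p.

2.6949

z_1 = g(1.940000) = 2.903040
z_2 = g(2.903040) = 2.244321
z_3 = g(2.244321) = 2.694885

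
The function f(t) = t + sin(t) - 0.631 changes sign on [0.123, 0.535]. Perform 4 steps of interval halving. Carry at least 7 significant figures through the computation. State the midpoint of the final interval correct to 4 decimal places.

0.3161

f(0.123000) = -0.385310, f(0.535000) = 0.413841 (opposite signs)
step 1: m = 0.329000, f(m) = 0.021097 > 0 → root in [0.123000, 0.329000]
step 2: m = 0.226000, f(m) = -0.180919 < 0 → root in [0.226000, 0.329000]
step 3: m = 0.277500, f(m) = -0.079548 < 0 → root in [0.277500, 0.329000]
step 4: m = 0.303250, f(m) = -0.029127 < 0 → root in [0.303250, 0.329000]
Midpoint of [0.303250, 0.329000] = 0.316125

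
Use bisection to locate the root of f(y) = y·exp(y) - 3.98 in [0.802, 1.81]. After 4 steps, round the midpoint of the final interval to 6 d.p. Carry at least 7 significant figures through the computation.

1.211500

f(0.802000) = -2.191543, f(1.810000) = 7.079910 (opposite signs)
step 1: m = 1.306000, f(m) = 0.840940 > 0 → root in [0.802000, 1.306000]
step 2: m = 1.054000, f(m) = -0.955964 < 0 → root in [1.054000, 1.306000]
step 3: m = 1.180000, f(m) = -0.139838 < 0 → root in [1.180000, 1.306000]
step 4: m = 1.243000, f(m) = 0.328233 > 0 → root in [1.180000, 1.243000]
Midpoint of [1.180000, 1.243000] = 1.211500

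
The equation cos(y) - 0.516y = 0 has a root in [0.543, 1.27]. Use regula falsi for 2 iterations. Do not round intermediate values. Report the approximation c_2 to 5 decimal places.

False-position update: c = (a·f(b) − b·f(a))/(f(b) − f(a)); replace the endpoint whose sign matches f(c).
f(0.543000) = 0.575974, f(1.270000) = -0.359039
step 1: c = 0.990837, f(c) = 0.036718 > 0 → new bracket [0.990837, 1.270000]
step 2: c = 1.016738, f(c) = 0.001507 > 0 → new bracket [1.016738, 1.270000]

1.01674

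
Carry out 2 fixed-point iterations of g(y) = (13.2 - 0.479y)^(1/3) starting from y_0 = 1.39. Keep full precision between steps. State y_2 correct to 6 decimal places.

y_1 = g(1.390000) = 2.322908
y_2 = g(2.322908) = 2.294969

2.294969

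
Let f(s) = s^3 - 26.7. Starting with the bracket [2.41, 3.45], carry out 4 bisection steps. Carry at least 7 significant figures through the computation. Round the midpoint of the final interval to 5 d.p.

2.96250

f(2.410000) = -12.702479, f(3.450000) = 14.363625 (opposite signs)
step 1: m = 2.930000, f(m) = -1.546243 < 0 → root in [2.930000, 3.450000]
step 2: m = 3.190000, f(m) = 5.761759 > 0 → root in [2.930000, 3.190000]
step 3: m = 3.060000, f(m) = 1.952616 > 0 → root in [2.930000, 3.060000]
step 4: m = 2.995000, f(m) = 0.165225 > 0 → root in [2.930000, 2.995000]
Midpoint of [2.930000, 2.995000] = 2.962500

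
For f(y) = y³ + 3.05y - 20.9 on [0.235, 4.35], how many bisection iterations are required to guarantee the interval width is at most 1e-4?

16

Initial width b − a = 4.35 − 0.235 = 4.115000.
After n steps the width is (b−a)/2^n; need (b−a)/2^n ≤ 1e-4.
So n ≥ log₂(4.115000/1e-4) = log₂(41150.0000) ≈ 15.3286.
Hence n = 16.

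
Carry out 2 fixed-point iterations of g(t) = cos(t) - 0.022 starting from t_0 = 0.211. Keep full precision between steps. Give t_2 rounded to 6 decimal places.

t_1 = g(0.211000) = 0.955822
t_2 = g(0.955822) = 0.554938

0.554938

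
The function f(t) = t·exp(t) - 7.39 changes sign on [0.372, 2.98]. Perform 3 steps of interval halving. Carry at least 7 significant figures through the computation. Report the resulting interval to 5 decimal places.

f(0.372000) = -6.850365, f(2.980000) = 51.279694 (opposite signs)
step 1: m = 1.676000, f(m) = 1.566773 > 0 → root in [0.372000, 1.676000]
step 2: m = 1.024000, f(m) = -4.538867 < 0 → root in [1.024000, 1.676000]
step 3: m = 1.350000, f(m) = -2.182476 < 0 → root in [1.350000, 1.676000]

[1.35000, 1.67600]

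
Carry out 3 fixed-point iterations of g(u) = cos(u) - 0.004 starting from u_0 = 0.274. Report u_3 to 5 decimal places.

u_1 = g(0.274000) = 0.958696
u_2 = g(0.958696) = 0.570588
u_3 = g(0.570588) = 0.837584

0.83758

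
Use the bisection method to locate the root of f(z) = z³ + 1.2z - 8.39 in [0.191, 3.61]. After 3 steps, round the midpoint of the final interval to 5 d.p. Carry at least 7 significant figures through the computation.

1.68681

f(0.191000) = -8.153832, f(3.610000) = 42.987881 (opposite signs)
step 1: m = 1.900500, f(m) = 0.755016 > 0 → root in [0.191000, 1.900500]
step 2: m = 1.045750, f(m) = -5.991475 < 0 → root in [1.045750, 1.900500]
step 3: m = 1.473125, f(m) = -3.425425 < 0 → root in [1.473125, 1.900500]
Midpoint of [1.473125, 1.900500] = 1.686812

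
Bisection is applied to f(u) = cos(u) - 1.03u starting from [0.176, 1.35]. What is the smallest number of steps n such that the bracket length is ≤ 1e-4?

Initial width b − a = 1.35 − 0.176 = 1.174000.
After n steps the width is (b−a)/2^n; need (b−a)/2^n ≤ 1e-4.
So n ≥ log₂(1.174000/1e-4) = log₂(11740.0000) ≈ 13.5191.
Hence n = 14.

14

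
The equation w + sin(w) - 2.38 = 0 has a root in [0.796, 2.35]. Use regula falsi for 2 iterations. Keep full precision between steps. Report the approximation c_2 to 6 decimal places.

False-position update: c = (a·f(b) − b·f(a))/(f(b) − f(a)); replace the endpoint whose sign matches f(c).
f(0.796000) = -0.869436, f(2.350000) = 0.681473
step 1: c = 1.667169, f(c) = 0.282529 > 0 → new bracket [0.796000, 1.667169]
step 2: c = 1.453508, f(c) = 0.066637 > 0 → new bracket [0.796000, 1.453508]

1.453508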